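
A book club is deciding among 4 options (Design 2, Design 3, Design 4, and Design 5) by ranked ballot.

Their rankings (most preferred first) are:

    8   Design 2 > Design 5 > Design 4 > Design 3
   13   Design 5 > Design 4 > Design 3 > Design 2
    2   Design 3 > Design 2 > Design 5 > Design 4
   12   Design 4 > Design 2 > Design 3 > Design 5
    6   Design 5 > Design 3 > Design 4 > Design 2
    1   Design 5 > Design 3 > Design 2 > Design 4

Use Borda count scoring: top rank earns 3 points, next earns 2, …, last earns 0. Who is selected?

Design 5

Borda scores:
  Design 2: 8·3 + 13·0 + 2·2 + 12·2 + 6·0 + 1 = 53
  Design 3: 8·0 + 13·1 + 2·3 + 12·1 + 6·2 + 2 = 45
  Design 4: 8·1 + 13·2 + 2·0 + 12·3 + 6·1 + 0 = 76
  Design 5: 8·2 + 13·3 + 2·1 + 12·0 + 6·3 + 3 = 78
Design 5 has the highest total.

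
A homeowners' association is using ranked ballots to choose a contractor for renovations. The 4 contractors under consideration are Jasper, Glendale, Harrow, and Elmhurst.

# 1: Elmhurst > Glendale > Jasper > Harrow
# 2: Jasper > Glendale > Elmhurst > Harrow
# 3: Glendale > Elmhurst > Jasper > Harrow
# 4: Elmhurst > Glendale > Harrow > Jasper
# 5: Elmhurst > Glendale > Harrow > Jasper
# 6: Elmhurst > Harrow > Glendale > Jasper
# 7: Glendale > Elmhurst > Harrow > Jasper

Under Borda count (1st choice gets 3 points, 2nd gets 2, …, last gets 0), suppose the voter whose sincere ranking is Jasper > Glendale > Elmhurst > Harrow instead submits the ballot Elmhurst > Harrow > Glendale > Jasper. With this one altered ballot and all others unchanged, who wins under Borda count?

Borda totals with the altered ballot: Jasper 2, Glendale 14, Harrow 7, Elmhurst 19.
The winner is unchanged: still Elmhurst.

Elmhurst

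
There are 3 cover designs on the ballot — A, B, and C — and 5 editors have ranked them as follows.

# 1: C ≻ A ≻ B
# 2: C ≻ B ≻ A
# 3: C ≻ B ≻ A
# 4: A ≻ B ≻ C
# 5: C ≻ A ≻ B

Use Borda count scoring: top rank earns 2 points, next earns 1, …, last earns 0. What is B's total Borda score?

Borda scores:
  A: 1 + 0 + 0 + 2 + 1 = 4
  B: 0 + 1 + 1 + 1 + 0 = 3
  C: 2 + 2 + 2 + 0 + 2 = 8

3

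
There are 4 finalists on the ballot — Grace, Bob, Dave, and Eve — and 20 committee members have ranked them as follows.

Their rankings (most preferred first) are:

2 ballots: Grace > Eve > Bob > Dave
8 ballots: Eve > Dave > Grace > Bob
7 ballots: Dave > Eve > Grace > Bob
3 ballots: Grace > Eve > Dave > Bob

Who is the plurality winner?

Eve

First-place vote totals:
  Grace: 5
  Bob: 0
  Dave: 7
  Eve: 8
Eve has the most first-place votes.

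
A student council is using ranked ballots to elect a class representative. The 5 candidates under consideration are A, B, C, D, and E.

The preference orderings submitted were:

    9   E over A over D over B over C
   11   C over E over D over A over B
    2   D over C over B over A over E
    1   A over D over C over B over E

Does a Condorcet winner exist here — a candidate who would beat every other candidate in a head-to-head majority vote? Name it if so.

Head-to-head results (23 voters total):
A vs B: A wins 21–2.
A vs C: C wins 13–10.
A vs D: D wins 13–10.
A vs E: E wins 20–3.
B vs C: C wins 14–9.
B vs D: D wins 23–0.
B vs E: E wins 20–3.
C vs D: D wins 12–11.
C vs E: C wins 14–9.
D vs E: E wins 20–3.
No candidate beats all others: C beats E beats D beats C, a majority cycle.

No Condorcet winner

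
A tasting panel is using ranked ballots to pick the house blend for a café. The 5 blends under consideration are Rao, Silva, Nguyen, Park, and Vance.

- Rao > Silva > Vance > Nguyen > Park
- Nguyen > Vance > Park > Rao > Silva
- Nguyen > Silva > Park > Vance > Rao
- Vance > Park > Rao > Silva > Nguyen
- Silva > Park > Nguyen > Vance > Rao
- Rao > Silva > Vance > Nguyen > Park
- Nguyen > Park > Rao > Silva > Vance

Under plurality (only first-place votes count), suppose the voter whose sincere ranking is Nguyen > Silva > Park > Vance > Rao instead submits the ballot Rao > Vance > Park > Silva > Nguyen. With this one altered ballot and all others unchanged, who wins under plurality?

Rao

First-place totals with the altered ballot: Rao 3, Silva 1, Nguyen 2, Park 0, Vance 1.
The switch changes the winner from Nguyen to Rao.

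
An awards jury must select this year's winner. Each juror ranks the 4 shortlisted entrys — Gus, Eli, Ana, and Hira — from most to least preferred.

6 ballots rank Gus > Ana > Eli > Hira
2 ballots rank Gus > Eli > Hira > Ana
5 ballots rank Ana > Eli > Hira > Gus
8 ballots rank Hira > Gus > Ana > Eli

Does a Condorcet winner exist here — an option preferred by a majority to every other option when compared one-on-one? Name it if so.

No Condorcet winner

Head-to-head results (21 voters total):
Gus vs Eli: Gus wins 16–5.
Gus vs Ana: Gus wins 16–5.
Gus vs Hira: Hira wins 13–8.
Eli vs Ana: Ana wins 19–2.
Eli vs Hira: Eli wins 13–8.
Ana vs Hira: Ana wins 11–10.
No candidate beats all others: Gus beats Eli beats Hira beats Gus, a majority cycle.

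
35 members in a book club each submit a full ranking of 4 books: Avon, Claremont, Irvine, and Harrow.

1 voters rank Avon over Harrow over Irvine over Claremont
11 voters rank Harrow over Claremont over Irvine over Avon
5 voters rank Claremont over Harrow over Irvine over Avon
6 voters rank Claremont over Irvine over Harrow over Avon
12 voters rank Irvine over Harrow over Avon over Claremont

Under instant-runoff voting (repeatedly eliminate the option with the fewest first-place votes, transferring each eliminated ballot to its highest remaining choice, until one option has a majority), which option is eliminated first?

Round 1: Irvine 12, Claremont 11, Harrow 11, Avon 1. Avon has the fewest and is eliminated.
Round 2: Irvine 12, Harrow 12, Claremont 11. Claremont has the fewest and is eliminated.
Round 3: Irvine 18, Harrow 17. Irvine has a majority.

Avon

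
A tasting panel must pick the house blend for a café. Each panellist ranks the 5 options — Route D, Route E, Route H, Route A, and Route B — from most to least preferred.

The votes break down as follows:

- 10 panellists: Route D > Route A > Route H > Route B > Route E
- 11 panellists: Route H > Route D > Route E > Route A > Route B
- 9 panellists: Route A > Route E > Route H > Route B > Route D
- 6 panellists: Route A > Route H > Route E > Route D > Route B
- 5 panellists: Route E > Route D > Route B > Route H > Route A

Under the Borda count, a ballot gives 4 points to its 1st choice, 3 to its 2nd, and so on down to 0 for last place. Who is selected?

Route H

Borda scores:
  Route D: 10·4 + 11·3 + 9·0 + 6·1 + 5·3 = 94
  Route E: 10·0 + 11·2 + 9·3 + 6·2 + 5·4 = 81
  Route H: 10·2 + 11·4 + 9·2 + 6·3 + 5·1 = 105
  Route A: 10·3 + 11·1 + 9·4 + 6·4 + 5·0 = 101
  Route B: 10·1 + 11·0 + 9·1 + 6·0 + 5·2 = 29
Route H has the highest total.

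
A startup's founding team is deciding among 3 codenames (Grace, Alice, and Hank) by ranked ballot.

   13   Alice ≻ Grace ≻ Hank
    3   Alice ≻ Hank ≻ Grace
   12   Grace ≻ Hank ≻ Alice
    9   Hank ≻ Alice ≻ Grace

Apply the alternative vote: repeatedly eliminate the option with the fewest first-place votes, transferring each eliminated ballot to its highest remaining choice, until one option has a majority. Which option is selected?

Alice

Round 1: Alice 16, Grace 12, Hank 9. Hank has the fewest and is eliminated.
Round 2: Alice 25, Grace 12. Alice has a majority.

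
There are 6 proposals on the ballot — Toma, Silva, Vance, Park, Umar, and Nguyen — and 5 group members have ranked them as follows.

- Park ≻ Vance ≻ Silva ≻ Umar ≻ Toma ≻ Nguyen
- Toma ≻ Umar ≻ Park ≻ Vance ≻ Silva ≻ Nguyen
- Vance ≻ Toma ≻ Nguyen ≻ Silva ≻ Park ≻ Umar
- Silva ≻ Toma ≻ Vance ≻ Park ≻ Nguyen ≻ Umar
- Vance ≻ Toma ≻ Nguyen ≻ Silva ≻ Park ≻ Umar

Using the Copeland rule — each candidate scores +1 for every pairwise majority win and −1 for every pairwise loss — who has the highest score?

Pairwise results:
  Toma vs Silva: Toma wins 3–2.
  Toma vs Vance: Vance wins 3–2.
  Toma vs Park: Toma wins 4–1.
  Toma vs Umar: Toma wins 4–1.
  Toma vs Nguyen: Toma wins 5–0.
  Silva vs Vance: Vance wins 4–1.
  Silva vs Park: Silva wins 3–2.
  Silva vs Umar: Silva wins 4–1.
  Silva vs Nguyen: Silva wins 3–2.
  Vance vs Park: Vance wins 3–2.
  Vance vs Umar: Vance wins 4–1.
  Vance vs Nguyen: Vance wins 5–0.
  Park vs Umar: Park wins 4–1.
  Park vs Nguyen: Park wins 3–2.
  Umar vs Nguyen: Nguyen wins 3–2.
Copeland scores (wins − losses):
  Toma: 4 − 1 = 3
  Silva: 3 − 2 = 1
  Vance: 5 − 0 = 5
  Park: 2 − 3 = -1
  Umar: 0 − 5 = -5
  Nguyen: 1 − 4 = -3
Vance has the best Copeland score.

Vance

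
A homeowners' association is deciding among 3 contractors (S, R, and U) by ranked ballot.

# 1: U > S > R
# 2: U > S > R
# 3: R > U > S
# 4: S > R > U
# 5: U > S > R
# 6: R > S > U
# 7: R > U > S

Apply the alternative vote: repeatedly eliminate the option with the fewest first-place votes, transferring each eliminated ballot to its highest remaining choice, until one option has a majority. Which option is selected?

Round 1: R 3, U 3, S 1. S has the fewest and is eliminated.
Round 2: R 4, U 3. R has a majority.

R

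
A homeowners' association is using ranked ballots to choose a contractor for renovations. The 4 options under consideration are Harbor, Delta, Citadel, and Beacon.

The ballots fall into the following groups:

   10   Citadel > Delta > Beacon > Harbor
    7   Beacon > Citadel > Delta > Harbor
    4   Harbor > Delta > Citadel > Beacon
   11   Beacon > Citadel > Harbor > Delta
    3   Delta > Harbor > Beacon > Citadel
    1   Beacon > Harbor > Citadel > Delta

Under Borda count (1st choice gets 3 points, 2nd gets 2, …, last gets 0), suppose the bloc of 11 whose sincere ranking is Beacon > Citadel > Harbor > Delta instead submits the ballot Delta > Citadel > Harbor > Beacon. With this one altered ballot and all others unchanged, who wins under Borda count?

Borda totals with the altered ballot: Harbor 31, Delta 77, Citadel 71, Beacon 37.
The switch changes the winner from Citadel to Delta.

Delta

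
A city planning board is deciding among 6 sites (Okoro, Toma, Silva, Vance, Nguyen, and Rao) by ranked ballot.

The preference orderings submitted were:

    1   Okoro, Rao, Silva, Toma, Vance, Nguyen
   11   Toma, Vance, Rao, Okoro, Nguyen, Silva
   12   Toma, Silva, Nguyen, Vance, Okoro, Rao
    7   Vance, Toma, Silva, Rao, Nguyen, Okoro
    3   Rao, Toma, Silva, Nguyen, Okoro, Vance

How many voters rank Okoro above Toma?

1

Ballots ranking Okoro above Toma: 1.
Ballots ranking Toma above Okoro: 11+12+7+3 = 33.
So 1 of 34 voters prefer Okoro to Toma.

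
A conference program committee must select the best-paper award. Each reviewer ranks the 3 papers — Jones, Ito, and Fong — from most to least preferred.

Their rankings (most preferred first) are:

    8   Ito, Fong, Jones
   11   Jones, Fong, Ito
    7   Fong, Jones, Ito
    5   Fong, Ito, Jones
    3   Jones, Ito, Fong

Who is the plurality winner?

Jones

First-place vote totals:
  Jones: 14
  Ito: 8
  Fong: 12
Jones has the most first-place votes.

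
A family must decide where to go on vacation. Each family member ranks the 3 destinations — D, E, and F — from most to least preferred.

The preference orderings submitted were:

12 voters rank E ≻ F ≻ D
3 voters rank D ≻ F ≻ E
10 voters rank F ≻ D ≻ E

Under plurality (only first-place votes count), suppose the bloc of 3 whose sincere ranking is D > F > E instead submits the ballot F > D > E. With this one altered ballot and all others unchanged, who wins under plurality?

First-place totals with the altered ballot: D 0, E 12, F 13.
The switch changes the winner from E to F.

F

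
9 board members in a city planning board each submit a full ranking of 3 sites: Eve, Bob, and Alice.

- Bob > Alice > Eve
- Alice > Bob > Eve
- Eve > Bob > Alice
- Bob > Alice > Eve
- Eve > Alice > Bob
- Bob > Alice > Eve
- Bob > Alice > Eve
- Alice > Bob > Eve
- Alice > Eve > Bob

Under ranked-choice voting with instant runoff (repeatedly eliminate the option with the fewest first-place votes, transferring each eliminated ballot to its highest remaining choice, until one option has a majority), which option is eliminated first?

Eve

Round 1: Bob 4, Alice 3, Eve 2. Eve has the fewest and is eliminated.
Round 2: Bob 5, Alice 4. Bob has a majority.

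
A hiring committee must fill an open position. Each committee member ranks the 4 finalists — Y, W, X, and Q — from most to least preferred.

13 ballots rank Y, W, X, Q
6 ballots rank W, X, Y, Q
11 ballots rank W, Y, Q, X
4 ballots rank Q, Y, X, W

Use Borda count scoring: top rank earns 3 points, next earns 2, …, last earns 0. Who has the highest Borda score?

Borda scores:
  Y: 13·3 + 6·1 + 11·2 + 4·2 = 75
  W: 13·2 + 6·3 + 11·3 + 4·0 = 77
  X: 13·1 + 6·2 + 11·0 + 4·1 = 29
  Q: 13·0 + 6·0 + 11·1 + 4·3 = 23
W has the highest total.

W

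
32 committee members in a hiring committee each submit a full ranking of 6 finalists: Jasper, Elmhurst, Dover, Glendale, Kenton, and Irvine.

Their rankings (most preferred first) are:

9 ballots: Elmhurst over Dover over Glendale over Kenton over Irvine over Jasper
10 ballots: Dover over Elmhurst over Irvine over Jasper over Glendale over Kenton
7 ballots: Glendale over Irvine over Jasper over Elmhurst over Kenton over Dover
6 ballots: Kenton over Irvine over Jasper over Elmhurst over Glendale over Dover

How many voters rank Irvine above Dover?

Ballots ranking Irvine above Dover: 7+6 = 13.
Ballots ranking Dover above Irvine: 9+10 = 19.
So 13 of 32 voters prefer Irvine to Dover.

13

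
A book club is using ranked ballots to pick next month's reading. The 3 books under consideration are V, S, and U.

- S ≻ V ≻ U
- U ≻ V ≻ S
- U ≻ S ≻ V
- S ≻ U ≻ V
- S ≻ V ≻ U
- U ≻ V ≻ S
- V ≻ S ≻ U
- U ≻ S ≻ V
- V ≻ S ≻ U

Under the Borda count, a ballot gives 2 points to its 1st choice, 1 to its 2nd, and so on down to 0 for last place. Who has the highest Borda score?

Borda scores:
  V: 1 + 1 + 0 + 0 + 1 + 1 + 2 + 0 + 2 = 8
  S: 2 + 0 + 1 + 2 + 2 + 0 + 1 + 1 + 1 = 10
  U: 0 + 2 + 2 + 1 + 0 + 2 + 0 + 2 + 0 = 9
S has the highest total.

S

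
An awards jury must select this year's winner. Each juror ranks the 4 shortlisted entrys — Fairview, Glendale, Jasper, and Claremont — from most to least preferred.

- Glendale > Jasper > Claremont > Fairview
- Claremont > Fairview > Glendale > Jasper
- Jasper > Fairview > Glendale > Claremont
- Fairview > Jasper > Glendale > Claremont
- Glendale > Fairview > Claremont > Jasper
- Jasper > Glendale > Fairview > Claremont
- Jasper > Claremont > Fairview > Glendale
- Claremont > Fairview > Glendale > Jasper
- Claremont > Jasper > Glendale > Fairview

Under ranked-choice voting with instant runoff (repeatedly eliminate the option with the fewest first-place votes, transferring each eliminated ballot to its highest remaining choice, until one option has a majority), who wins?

Jasper

Round 1: Jasper 3, Claremont 3, Glendale 2, Fairview 1. Fairview has the fewest and is eliminated.
Round 2: Jasper 4, Claremont 3, Glendale 2. Glendale has the fewest and is eliminated.
Round 3: Jasper 5, Claremont 4. Jasper has a majority.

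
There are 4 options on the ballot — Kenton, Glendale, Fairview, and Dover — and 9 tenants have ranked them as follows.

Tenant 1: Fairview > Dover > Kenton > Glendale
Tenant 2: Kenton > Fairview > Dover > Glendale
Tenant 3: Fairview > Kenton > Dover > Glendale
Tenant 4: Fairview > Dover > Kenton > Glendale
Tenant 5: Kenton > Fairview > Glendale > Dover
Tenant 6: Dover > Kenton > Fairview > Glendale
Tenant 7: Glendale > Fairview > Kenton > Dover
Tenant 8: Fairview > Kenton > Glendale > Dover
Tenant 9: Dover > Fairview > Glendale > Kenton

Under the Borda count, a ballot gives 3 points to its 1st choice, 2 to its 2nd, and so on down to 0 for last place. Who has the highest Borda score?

Fairview

Borda scores:
  Kenton: 1 + 3 + 2 + 1 + 3 + 2 + 1 + 2 + 0 = 15
  Glendale: 0 + 0 + 0 + 0 + 1 + 0 + 3 + 1 + 1 = 6
  Fairview: 3 + 2 + 3 + 3 + 2 + 1 + 2 + 3 + 2 = 21
  Dover: 2 + 1 + 1 + 2 + 0 + 3 + 0 + 0 + 3 = 12
Fairview has the highest total.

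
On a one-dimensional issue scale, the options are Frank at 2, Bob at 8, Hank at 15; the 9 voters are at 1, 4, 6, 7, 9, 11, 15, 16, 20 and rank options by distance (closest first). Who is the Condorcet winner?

With single-peaked preferences on a line, the Condorcet winner is the candidate closest to the median voter.
The median voter (position 9) is closest to Bob at 8.
Check: Bob vs Hank — voters closer to Bob: 6 of 9.

Bob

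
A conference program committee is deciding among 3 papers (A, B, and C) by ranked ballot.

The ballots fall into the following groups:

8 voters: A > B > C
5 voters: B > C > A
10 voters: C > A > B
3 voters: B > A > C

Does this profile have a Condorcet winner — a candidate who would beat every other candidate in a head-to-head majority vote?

No

Head-to-head results (26 voters total):
A vs B: A wins 18–8.
A vs C: C wins 15–11.
B vs C: B wins 16–10.
No candidate beats all others: A beats B beats C beats A, a majority cycle.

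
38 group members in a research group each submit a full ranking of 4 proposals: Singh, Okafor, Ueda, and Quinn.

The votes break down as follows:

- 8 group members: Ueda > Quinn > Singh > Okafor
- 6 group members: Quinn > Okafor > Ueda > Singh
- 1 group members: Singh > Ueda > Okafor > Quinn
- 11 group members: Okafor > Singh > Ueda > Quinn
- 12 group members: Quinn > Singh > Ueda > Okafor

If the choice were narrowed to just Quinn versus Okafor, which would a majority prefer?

Quinn

Ballots ranking Quinn above Okafor: 8+6+12 = 26.
Ballots ranking Okafor above Quinn: 1+11 = 12.
Quinn wins the head-to-head, 26–12.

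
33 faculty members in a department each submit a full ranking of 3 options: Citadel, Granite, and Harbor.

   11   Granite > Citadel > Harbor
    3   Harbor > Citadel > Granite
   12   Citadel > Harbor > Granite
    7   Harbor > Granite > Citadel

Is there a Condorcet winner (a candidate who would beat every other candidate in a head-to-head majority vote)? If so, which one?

Head-to-head results (33 voters total):
Citadel vs Granite: Granite wins 18–15.
Citadel vs Harbor: Citadel wins 23–10.
Granite vs Harbor: Harbor wins 22–11.
No candidate beats all others: Citadel beats Harbor beats Granite beats Citadel, a majority cycle.

There is no Condorcet winner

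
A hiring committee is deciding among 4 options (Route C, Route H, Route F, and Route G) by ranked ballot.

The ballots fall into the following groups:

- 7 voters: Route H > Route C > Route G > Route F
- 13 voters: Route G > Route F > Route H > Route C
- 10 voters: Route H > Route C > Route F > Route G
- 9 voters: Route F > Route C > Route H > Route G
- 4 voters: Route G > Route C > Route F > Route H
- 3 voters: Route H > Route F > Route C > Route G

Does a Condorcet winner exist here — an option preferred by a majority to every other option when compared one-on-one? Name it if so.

There is no Condorcet winner

Head-to-head results (46 voters total):
Route C vs Route H: Route H wins 33–13.
Route C vs Route F: Route F wins 25–21.
Route C vs Route G: Route C wins 29–17.
Route H vs Route F: Route F wins 26–20.
Route H vs Route G: Route H wins 29–17.
Route F vs Route G: Route G wins 24–22.
No candidate beats all others: Route C beats Route G beats Route F beats Route C, a majority cycle.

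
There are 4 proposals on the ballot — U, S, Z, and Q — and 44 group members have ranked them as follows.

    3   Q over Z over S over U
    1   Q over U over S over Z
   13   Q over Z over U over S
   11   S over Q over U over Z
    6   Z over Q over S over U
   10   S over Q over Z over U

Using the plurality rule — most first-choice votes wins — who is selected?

S

First-place vote totals:
  U: 0
  S: 21
  Z: 6
  Q: 17
S has the most first-place votes.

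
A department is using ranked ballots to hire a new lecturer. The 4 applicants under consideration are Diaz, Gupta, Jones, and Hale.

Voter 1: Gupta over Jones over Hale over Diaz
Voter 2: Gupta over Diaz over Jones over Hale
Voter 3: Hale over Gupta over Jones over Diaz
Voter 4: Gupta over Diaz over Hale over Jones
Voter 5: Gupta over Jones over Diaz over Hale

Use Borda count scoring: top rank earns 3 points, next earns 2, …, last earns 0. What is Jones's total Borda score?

Borda scores:
  Diaz: 0 + 2 + 0 + 2 + 1 = 5
  Gupta: 3 + 3 + 2 + 3 + 3 = 14
  Jones: 2 + 1 + 1 + 0 + 2 = 6
  Hale: 1 + 0 + 3 + 1 + 0 = 5

6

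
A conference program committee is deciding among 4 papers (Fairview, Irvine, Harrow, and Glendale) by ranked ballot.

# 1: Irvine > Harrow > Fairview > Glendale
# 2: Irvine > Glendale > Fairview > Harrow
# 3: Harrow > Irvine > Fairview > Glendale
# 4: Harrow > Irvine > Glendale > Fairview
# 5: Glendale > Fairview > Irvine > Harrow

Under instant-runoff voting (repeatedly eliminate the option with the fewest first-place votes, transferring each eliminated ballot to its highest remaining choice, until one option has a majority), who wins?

Irvine

Round 1: Irvine 2, Harrow 2, Glendale 1, Fairview 0. Fairview has the fewest and is eliminated.
Round 2: Irvine 2, Harrow 2, Glendale 1. Glendale has the fewest and is eliminated.
Round 3: Irvine 3, Harrow 2. Irvine has a majority.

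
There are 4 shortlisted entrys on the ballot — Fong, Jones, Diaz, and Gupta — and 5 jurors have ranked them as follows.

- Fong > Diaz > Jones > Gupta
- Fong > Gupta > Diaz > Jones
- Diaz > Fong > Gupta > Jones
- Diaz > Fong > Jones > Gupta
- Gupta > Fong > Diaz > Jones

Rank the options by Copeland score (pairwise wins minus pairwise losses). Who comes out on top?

Fong

Pairwise results:
  Fong vs Jones: Fong wins 5–0.
  Fong vs Diaz: Fong wins 3–2.
  Fong vs Gupta: Fong wins 4–1.
  Jones vs Diaz: Diaz wins 5–0.
  Jones vs Gupta: Gupta wins 3–2.
  Diaz vs Gupta: Diaz wins 3–2.
Copeland scores (wins − losses):
  Fong: 3 − 0 = 3
  Jones: 0 − 3 = -3
  Diaz: 2 − 1 = 1
  Gupta: 1 − 2 = -1
Fong has the best Copeland score.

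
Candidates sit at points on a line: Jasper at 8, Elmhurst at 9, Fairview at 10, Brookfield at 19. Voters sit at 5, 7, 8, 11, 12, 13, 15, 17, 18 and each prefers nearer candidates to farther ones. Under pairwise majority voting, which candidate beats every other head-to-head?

Fairview

With single-peaked preferences on a line, the Condorcet winner is the candidate closest to the median voter.
The median voter (position 12) is closest to Fairview at 10.
Check: Fairview vs Jasper — voters closer to Fairview: 6 of 9.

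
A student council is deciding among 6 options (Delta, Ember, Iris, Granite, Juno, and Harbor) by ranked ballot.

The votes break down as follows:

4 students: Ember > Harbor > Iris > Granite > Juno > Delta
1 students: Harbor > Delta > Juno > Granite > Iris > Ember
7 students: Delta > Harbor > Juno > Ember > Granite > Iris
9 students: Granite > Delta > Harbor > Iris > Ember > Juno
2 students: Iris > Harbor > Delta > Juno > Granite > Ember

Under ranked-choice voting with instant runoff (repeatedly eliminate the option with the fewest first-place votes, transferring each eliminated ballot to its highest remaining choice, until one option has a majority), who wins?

Round 1: Granite 9, Delta 7, Ember 4, Iris 2, Harbor 1, Juno 0. Juno has the fewest and is eliminated.
Round 2: Granite 9, Delta 7, Ember 4, Iris 2, Harbor 1. Harbor has the fewest and is eliminated.
Round 3: Granite 9, Delta 8, Ember 4, Iris 2. Iris has the fewest and is eliminated.
Round 4: Delta 10, Granite 9, Ember 4. Ember has the fewest and is eliminated.
Round 5: Granite 13, Delta 10. Granite has a majority.

Granite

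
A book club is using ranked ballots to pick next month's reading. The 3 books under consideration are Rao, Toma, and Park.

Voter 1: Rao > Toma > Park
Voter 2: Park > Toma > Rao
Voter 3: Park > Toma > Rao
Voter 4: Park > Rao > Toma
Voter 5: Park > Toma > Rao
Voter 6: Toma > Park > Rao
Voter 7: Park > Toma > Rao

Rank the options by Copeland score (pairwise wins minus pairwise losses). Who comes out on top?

Pairwise results:
  Rao vs Toma: Toma wins 5–2.
  Rao vs Park: Park wins 6–1.
  Toma vs Park: Park wins 5–2.
Copeland scores (wins − losses):
  Rao: 0 − 2 = -2
  Toma: 1 − 1 = 0
  Park: 2 − 0 = 2
Park has the best Copeland score.

Park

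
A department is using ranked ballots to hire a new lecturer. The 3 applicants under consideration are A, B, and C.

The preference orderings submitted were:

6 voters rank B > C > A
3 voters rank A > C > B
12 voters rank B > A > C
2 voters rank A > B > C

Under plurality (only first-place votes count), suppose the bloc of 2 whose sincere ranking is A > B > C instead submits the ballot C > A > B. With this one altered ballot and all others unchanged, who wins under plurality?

B

First-place totals with the altered ballot: A 3, B 18, C 2.
The winner is unchanged: still B.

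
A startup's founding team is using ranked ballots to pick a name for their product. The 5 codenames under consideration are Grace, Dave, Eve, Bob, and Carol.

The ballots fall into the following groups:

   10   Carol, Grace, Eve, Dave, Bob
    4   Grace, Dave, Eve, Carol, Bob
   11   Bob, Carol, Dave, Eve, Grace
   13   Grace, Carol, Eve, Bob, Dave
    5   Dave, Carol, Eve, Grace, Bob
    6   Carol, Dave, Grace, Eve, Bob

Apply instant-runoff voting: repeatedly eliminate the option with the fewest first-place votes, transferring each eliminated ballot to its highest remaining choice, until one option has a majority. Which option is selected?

Round 1: Grace 17, Carol 16, Bob 11, Dave 5, Eve 0. Eve has the fewest and is eliminated.
Round 2: Grace 17, Carol 16, Bob 11, Dave 5. Dave has the fewest and is eliminated.
Round 3: Carol 21, Grace 17, Bob 11. Bob has the fewest and is eliminated.
Round 4: Carol 32, Grace 17. Carol has a majority.

Carol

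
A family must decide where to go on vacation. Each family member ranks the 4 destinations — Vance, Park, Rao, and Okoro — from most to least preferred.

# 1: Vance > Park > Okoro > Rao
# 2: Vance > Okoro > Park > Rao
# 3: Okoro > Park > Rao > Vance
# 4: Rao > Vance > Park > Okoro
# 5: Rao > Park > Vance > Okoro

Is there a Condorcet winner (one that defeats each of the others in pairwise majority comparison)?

Head-to-head results (5 voters total):
Vance vs Park: Vance wins 3–2.
Vance vs Rao: Rao wins 3–2.
Vance vs Okoro: Vance wins 4–1.
Park vs Rao: Park wins 3–2.
Park vs Okoro: Park wins 3–2.
Rao vs Okoro: Okoro wins 3–2.
No candidate beats all others: Vance beats Park beats Rao beats Vance, a majority cycle.

No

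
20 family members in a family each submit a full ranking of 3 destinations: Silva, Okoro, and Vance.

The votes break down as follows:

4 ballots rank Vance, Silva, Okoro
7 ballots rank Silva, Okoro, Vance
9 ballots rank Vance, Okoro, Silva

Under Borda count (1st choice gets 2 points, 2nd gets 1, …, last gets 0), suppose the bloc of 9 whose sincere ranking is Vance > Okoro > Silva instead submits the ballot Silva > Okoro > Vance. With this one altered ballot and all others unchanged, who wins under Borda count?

Borda totals with the altered ballot: Silva 36, Okoro 16, Vance 8.
The switch changes the winner from Vance to Silva.

Silva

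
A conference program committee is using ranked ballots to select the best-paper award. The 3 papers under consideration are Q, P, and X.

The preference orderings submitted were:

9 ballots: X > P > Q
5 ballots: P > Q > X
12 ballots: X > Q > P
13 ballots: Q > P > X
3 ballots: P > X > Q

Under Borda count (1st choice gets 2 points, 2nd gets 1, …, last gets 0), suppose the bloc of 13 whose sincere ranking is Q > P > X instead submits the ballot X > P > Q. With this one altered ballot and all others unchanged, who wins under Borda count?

X

Borda totals with the altered ballot: Q 17, P 38, X 71.
The winner is unchanged: still X.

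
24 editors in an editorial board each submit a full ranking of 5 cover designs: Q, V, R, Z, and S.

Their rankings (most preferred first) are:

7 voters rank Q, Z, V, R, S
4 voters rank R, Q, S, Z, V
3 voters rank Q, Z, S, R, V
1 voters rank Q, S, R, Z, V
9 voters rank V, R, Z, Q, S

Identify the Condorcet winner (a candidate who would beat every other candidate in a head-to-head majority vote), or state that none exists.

Head-to-head results (24 voters total):
Q vs V: Q wins 15–9.
Q vs R: R wins 13–11.
Q vs Z: Q wins 15–9.
Q vs S: Q wins 24–0.
V vs R: V wins 16–8.
V vs Z: Z wins 15–9.
V vs S: V wins 16–8.
R vs Z: R wins 14–10.
R vs S: R wins 20–4.
Z vs S: Z wins 19–5.
No candidate beats all others: Q beats V beats R beats Q, a majority cycle.

No Condorcet winner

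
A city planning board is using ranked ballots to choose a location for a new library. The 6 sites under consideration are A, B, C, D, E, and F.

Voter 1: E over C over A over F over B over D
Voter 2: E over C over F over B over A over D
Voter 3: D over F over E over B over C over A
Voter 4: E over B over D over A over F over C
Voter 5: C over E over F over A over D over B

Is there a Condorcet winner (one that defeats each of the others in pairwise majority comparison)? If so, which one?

Head-to-head results (5 voters total):
A vs B: B wins 3–2.
A vs C: C wins 4–1.
A vs D: A wins 3–2.
A vs E: E wins 5–0.
A vs F: F wins 3–2.
B vs C: C wins 3–2.
B vs D: B wins 3–2.
B vs E: E wins 5–0.
B vs F: F wins 4–1.
C vs D: C wins 3–2.
C vs E: E wins 4–1.
C vs F: C wins 3–2.
D vs E: E wins 4–1.
D vs F: F wins 3–2.
E vs F: E wins 4–1.
E beats each rival — A (5–0), B (5–0), C (4–1), D (4–1), F (4–1) — so E is the Condorcet winner.

E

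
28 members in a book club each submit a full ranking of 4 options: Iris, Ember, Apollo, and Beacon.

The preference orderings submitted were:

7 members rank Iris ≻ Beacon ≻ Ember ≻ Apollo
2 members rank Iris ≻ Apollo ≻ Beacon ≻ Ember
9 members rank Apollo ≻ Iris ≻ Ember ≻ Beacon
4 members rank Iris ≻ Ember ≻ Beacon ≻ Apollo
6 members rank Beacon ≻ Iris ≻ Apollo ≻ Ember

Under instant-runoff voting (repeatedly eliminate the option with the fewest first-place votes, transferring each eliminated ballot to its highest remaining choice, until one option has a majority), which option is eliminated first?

Round 1: Iris 13, Apollo 9, Beacon 6, Ember 0. Ember has the fewest and is eliminated.
Round 2: Iris 13, Apollo 9, Beacon 6. Beacon has the fewest and is eliminated.
Round 3: Iris 19, Apollo 9. Iris has a majority.

Ember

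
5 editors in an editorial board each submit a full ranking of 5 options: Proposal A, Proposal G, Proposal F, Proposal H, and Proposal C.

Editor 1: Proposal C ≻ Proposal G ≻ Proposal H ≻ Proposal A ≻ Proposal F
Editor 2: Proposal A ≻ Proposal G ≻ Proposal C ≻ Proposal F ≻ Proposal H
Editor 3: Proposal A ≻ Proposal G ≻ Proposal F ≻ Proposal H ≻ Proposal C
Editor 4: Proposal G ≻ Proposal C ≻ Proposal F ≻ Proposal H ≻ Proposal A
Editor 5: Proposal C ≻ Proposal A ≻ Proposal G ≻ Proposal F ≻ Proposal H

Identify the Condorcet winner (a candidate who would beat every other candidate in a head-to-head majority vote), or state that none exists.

Head-to-head results (5 voters total):
Proposal A vs Proposal G: Proposal A wins 3–2.
Proposal A vs Proposal F: Proposal A wins 4–1.
Proposal A vs Proposal H: Proposal A wins 3–2.
Proposal A vs Proposal C: Proposal C wins 3–2.
Proposal G vs Proposal F: Proposal G wins 5–0.
Proposal G vs Proposal H: Proposal G wins 5–0.
Proposal G vs Proposal C: Proposal G wins 3–2.
Proposal F vs Proposal H: Proposal F wins 4–1.
Proposal F vs Proposal C: Proposal C wins 4–1.
Proposal H vs Proposal C: Proposal C wins 4–1.
No candidate beats all others: Proposal A beats Proposal G beats Proposal C beats Proposal A, a majority cycle.

None — there is no Condorcet winner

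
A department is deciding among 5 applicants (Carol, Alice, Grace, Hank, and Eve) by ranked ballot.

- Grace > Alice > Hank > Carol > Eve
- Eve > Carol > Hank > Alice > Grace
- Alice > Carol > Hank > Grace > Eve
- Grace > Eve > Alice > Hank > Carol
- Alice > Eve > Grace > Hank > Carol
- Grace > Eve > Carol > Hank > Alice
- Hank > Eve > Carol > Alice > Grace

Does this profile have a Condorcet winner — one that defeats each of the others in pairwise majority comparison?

No

Head-to-head results (7 voters total):
Carol vs Alice: Alice wins 4–3.
Carol vs Grace: Grace wins 4–3.
Carol vs Hank: Hank wins 4–3.
Carol vs Eve: Eve wins 5–2.
Alice vs Grace: Alice wins 4–3.
Alice vs Hank: Alice wins 4–3.
Alice vs Eve: Eve wins 4–3.
Grace vs Hank: Grace wins 4–3.
Grace vs Eve: Grace wins 4–3.
Hank vs Eve: Eve wins 4–3.
No candidate beats all others: Alice beats Grace beats Eve beats Alice, a majority cycle.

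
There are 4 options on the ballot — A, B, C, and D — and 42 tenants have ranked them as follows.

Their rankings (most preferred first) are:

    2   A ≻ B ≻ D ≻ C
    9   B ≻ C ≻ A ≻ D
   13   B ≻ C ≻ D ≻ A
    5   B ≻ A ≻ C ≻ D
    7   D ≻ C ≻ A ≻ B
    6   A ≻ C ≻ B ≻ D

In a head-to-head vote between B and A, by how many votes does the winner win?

12

Ballots ranking B above A: 9+13+5 = 27.
Ballots ranking A above B: 2+7+6 = 15.
B wins 27–15, a margin of 12.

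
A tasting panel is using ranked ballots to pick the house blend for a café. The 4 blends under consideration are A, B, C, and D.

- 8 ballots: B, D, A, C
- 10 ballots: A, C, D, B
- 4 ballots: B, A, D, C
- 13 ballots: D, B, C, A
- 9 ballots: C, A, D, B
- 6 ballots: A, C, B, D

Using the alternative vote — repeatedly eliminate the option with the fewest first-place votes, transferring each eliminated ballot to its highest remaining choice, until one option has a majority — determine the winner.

A

Round 1: A 16, D 13, B 12, C 9. C has the fewest and is eliminated.
Round 2: A 25, D 13, B 12. B has the fewest and is eliminated.
Round 3: A 29, D 21. A has a majority.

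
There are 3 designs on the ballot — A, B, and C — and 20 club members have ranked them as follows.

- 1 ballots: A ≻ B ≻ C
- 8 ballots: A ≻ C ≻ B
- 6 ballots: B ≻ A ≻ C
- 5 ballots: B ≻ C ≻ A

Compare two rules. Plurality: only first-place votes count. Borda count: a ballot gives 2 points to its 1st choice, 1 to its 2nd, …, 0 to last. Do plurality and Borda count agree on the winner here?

Plurality first-place counts: A 9, B 11, C 0 → B.
Borda totals: A 24, B 23, C 13 → A.
The two rules disagree: plurality picks B, Borda picks A.

No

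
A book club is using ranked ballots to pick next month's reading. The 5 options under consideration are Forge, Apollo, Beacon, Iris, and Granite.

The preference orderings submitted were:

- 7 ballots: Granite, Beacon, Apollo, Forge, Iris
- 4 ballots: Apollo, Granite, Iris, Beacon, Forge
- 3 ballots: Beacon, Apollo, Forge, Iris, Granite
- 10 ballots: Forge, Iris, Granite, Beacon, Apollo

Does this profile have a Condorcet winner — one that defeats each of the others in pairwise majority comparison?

Head-to-head results (24 voters total):
Forge vs Apollo: Apollo wins 14–10.
Forge vs Beacon: Beacon wins 14–10.
Forge vs Iris: Forge wins 20–4.
Forge vs Granite: Forge wins 13–11.
Apollo vs Beacon: Beacon wins 20–4.
Apollo vs Iris: Apollo wins 14–10.
Apollo vs Granite: Granite wins 17–7.
Beacon vs Iris: Iris wins 14–10.
Beacon vs Granite: Granite wins 21–3.
Iris vs Granite: Iris wins 13–11.
No candidate beats all others: Forge beats Granite beats Apollo beats Forge, a majority cycle.

No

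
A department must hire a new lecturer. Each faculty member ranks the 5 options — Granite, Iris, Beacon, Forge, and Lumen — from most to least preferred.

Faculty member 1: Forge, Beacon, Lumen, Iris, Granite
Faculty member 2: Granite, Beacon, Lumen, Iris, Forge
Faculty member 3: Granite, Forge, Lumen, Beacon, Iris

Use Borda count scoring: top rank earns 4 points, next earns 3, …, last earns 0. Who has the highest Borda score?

Granite

Borda scores:
  Granite: 0 + 4 + 4 = 8
  Iris: 1 + 1 + 0 = 2
  Beacon: 3 + 3 + 1 = 7
  Forge: 4 + 0 + 3 = 7
  Lumen: 2 + 2 + 2 = 6
Granite has the highest total.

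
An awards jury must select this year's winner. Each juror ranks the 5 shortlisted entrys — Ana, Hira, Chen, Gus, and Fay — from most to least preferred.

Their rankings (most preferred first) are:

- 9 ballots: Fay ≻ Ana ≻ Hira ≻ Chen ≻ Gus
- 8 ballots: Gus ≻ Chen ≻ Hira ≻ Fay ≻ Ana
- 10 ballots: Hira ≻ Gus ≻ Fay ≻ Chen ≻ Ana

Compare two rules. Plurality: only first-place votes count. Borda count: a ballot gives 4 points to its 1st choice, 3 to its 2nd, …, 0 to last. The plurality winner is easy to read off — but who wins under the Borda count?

Plurality first-place counts: Ana 0, Hira 10, Chen 0, Gus 8, Fay 9 → Hira.
Borda totals: Ana 27, Hira 74, Chen 43, Gus 62, Fay 64 → Hira.

Hira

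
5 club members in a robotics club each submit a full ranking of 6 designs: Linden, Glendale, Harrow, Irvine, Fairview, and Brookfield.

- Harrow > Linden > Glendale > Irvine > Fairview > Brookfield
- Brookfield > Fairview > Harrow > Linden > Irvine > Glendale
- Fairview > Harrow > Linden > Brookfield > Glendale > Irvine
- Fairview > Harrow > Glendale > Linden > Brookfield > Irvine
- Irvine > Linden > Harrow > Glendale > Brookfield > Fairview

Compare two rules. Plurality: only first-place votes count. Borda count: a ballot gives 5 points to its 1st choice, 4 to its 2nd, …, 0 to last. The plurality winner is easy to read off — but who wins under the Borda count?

Plurality first-place counts: Linden 0, Glendale 0, Harrow 1, Irvine 1, Fairview 2, Brookfield 1 → Fairview.
Borda totals: Linden 15, Glendale 9, Harrow 19, Irvine 8, Fairview 15, Brookfield 9 → Harrow.

Harrow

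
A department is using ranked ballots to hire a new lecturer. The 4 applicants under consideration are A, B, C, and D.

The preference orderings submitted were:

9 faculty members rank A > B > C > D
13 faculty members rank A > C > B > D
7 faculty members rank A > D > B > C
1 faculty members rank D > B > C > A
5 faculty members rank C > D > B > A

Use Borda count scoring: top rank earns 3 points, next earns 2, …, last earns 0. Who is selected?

A

Borda scores:
  A: 9·3 + 13·3 + 7·3 + 0 + 5·0 = 87
  B: 9·2 + 13·1 + 7·1 + 2 + 5·1 = 45
  C: 9·1 + 13·2 + 7·0 + 1 + 5·3 = 51
  D: 9·0 + 13·0 + 7·2 + 3 + 5·2 = 27
A has the highest total.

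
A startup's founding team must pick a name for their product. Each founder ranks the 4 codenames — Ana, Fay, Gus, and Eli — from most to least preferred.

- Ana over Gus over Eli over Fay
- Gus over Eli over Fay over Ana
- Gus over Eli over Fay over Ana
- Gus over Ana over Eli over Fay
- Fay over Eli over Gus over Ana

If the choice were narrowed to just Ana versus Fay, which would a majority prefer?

Fay

Ballots ranking Ana above Fay: 2.
Ballots ranking Fay above Ana: 3.
Fay wins the head-to-head, 3–2.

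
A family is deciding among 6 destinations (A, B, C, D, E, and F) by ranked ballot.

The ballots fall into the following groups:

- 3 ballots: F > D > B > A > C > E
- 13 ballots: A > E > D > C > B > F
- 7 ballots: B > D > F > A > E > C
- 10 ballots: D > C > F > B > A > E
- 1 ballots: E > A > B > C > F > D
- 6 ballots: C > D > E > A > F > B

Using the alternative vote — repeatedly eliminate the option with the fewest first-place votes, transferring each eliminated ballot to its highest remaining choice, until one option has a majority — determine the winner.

Round 1: A 13, D 10, B 7, C 6, F 3, E 1. E has the fewest and is eliminated.
Round 2: A 14, D 10, B 7, C 6, F 3. F has the fewest and is eliminated.
Round 3: A 14, D 13, B 7, C 6. C has the fewest and is eliminated.
Round 4: D 19, A 14, B 7. B has the fewest and is eliminated.
Round 5: D 26, A 14. D has a majority.

D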